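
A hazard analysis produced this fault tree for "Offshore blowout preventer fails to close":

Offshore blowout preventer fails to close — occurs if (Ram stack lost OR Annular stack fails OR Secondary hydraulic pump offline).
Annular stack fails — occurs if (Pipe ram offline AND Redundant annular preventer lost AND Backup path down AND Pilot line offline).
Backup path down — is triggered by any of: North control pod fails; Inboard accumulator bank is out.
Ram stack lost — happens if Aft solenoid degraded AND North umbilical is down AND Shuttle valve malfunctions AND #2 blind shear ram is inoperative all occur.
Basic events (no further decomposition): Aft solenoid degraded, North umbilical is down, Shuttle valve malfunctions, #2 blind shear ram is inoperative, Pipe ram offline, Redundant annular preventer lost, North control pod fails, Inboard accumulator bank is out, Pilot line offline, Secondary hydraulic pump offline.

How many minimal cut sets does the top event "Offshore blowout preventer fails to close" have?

4

Ram stack lost [AND]: one cut set from each child combined → 1 × 1 × 1 × 1 = 1 cut set(s).
Backup path down [OR]: union of children's cut sets → 2 cut set(s).
Annular stack fails [AND]: one cut set from each child combined → 1 × 1 × 2 × 1 = 2 cut set(s).
Offshore blowout preventer fails to close [OR]: union of children's cut sets → 4 cut set(s).
Minimal cut sets: {#2 blind shear ram is inoperative, Aft solenoid degraded, North umbilical is down, Shuttle valve malfunctions}; {North control pod fails, Pilot line offline, Pipe ram offline, Redundant annular preventer lost}; {Inboard accumulator bank is out, Pilot line offline, Pipe ram offline, Redundant annular preventer lost}; {Secondary hydraulic pump offline}.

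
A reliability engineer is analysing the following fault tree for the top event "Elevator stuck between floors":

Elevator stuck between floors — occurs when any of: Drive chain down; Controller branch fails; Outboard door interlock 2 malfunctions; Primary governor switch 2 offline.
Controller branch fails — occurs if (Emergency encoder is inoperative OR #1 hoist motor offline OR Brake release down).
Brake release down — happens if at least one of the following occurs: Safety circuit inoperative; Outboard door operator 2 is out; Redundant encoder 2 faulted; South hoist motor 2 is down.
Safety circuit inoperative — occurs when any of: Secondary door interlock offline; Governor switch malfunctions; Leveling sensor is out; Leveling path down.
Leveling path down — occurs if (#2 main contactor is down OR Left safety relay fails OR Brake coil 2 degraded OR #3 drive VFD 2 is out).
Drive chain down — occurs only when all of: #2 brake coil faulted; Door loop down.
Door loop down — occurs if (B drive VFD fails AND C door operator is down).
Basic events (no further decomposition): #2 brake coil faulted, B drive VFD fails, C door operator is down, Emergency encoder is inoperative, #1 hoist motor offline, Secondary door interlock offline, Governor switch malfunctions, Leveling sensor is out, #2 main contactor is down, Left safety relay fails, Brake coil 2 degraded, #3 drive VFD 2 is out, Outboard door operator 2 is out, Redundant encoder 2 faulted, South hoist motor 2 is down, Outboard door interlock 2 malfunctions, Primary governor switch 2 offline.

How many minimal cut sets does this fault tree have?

Door loop down [AND]: one cut set from each child combined → 1 × 1 = 1 cut set(s).
Drive chain down [AND]: one cut set from each child combined → 1 × 1 = 1 cut set(s).
Leveling path down [OR]: union of children's cut sets → 4 cut set(s).
Safety circuit inoperative [OR]: union of children's cut sets → 7 cut set(s).
Brake release down [OR]: union of children's cut sets → 10 cut set(s).
Controller branch fails [OR]: union of children's cut sets → 12 cut set(s).
Elevator stuck between floors [OR]: union of children's cut sets → 15 cut set(s).

15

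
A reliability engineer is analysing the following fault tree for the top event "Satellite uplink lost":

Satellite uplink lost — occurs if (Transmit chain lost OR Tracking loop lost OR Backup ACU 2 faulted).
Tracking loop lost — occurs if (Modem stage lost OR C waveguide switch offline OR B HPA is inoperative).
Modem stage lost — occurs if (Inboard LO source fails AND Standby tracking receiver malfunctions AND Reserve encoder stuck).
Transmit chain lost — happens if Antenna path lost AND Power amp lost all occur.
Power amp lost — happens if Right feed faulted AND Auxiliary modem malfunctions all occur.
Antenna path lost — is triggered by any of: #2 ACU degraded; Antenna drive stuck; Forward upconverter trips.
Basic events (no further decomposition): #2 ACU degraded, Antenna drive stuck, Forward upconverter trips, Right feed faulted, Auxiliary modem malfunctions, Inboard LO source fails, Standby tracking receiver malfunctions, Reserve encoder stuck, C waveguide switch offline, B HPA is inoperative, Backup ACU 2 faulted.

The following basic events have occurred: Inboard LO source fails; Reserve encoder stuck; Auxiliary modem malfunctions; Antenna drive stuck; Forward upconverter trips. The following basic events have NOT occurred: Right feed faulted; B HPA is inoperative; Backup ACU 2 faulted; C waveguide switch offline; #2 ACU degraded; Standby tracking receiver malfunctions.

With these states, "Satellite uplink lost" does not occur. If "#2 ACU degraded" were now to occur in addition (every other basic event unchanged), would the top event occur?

Counterfactual: set "#2 ACU degraded" to occurred.
Antenna path lost [OR]: #2 ACU degraded=occurs, Antenna drive stuck=occurs, Forward upconverter trips=occurs → at least one input occurs → occurs.
Power amp lost [AND]: Right feed faulted=not, Auxiliary modem malfunctions=occurs → not all inputs occur → does not occur.
Transmit chain lost [AND]: Antenna path lost=occurs, Power amp lost=not → not all inputs occur → does not occur.
Modem stage lost [AND]: Inboard LO source fails=occurs, Standby tracking receiver malfunctions=not, Reserve encoder stuck=occurs → not all inputs occur → does not occur.
Tracking loop lost [OR]: Modem stage lost=not, C waveguide switch offline=not, B HPA is inoperative=not → no input occurs → does not occur.
Satellite uplink lost [OR]: Transmit chain lost=not, Tracking loop lost=not, Backup ACU 2 faulted=not → no input occurs → does not occur.

No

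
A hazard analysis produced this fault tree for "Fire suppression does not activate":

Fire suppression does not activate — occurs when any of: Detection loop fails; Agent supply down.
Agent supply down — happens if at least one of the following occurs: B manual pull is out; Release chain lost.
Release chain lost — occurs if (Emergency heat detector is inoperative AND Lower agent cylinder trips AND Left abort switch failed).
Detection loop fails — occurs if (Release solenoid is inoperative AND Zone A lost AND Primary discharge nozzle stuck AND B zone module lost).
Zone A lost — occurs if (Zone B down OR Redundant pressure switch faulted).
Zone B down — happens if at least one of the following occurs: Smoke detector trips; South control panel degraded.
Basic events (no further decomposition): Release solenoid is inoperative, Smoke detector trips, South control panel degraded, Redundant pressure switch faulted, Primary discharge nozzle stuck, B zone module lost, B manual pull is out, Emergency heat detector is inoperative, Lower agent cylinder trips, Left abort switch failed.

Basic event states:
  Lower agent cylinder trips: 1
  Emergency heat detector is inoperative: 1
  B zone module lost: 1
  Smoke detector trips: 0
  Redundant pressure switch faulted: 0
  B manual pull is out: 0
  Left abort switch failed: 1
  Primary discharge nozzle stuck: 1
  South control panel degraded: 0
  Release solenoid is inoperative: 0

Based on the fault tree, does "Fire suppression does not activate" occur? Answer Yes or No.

Yes

Zone B down [OR]: Smoke detector trips=not, South control panel degraded=not → no input occurs → does not occur.
Zone A lost [OR]: Zone B down=not, Redundant pressure switch faulted=not → no input occurs → does not occur.
Detection loop fails [AND]: Release solenoid is inoperative=not, Zone A lost=not, Primary discharge nozzle stuck=occurs, B zone module lost=occurs → not all inputs occur → does not occur.
Release chain lost [AND]: Emergency heat detector is inoperative=occurs, Lower agent cylinder trips=occurs, Left abort switch failed=occurs → all inputs occur → occurs.
Agent supply down [OR]: B manual pull is out=not, Release chain lost=occurs → at least one input occurs → occurs.
Fire suppression does not activate [OR]: Detection loop fails=not, Agent supply down=occurs → at least one input occurs → occurs.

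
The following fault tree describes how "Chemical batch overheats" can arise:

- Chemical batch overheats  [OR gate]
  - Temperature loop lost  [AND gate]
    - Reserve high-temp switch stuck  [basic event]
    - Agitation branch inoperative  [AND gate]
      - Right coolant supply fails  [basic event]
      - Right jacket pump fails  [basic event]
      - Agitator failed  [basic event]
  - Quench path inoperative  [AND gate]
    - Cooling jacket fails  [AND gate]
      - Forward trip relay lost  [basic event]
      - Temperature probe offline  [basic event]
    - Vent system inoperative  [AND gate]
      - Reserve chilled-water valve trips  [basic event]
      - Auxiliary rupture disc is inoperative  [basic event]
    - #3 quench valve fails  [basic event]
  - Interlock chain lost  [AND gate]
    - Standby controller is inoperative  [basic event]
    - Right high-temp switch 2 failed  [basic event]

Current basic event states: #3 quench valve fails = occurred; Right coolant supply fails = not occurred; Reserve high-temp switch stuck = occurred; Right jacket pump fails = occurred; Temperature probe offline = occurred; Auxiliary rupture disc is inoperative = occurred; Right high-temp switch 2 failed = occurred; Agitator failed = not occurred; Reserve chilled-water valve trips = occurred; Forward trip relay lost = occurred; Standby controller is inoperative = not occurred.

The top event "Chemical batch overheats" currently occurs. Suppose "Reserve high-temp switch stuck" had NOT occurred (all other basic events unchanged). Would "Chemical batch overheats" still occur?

Yes

Counterfactual: set "Reserve high-temp switch stuck" to not occurred.
Agitation branch inoperative [AND]: Right coolant supply fails=not, Right jacket pump fails=occurs, Agitator failed=not → not all inputs occur → does not occur.
Temperature loop lost [AND]: Reserve high-temp switch stuck=not, Agitation branch inoperative=not → not all inputs occur → does not occur.
Cooling jacket fails [AND]: Forward trip relay lost=occurs, Temperature probe offline=occurs → all inputs occur → occurs.
Vent system inoperative [AND]: Reserve chilled-water valve trips=occurs, Auxiliary rupture disc is inoperative=occurs → all inputs occur → occurs.
Quench path inoperative [AND]: Cooling jacket fails=occurs, Vent system inoperative=occurs, #3 quench valve fails=occurs → all inputs occur → occurs.
Interlock chain lost [AND]: Standby controller is inoperative=not, Right high-temp switch 2 failed=occurs → not all inputs occur → does not occur.
Chemical batch overheats [OR]: Temperature loop lost=not, Quench path inoperative=occurs, Interlock chain lost=not → at least one input occurs → occurs.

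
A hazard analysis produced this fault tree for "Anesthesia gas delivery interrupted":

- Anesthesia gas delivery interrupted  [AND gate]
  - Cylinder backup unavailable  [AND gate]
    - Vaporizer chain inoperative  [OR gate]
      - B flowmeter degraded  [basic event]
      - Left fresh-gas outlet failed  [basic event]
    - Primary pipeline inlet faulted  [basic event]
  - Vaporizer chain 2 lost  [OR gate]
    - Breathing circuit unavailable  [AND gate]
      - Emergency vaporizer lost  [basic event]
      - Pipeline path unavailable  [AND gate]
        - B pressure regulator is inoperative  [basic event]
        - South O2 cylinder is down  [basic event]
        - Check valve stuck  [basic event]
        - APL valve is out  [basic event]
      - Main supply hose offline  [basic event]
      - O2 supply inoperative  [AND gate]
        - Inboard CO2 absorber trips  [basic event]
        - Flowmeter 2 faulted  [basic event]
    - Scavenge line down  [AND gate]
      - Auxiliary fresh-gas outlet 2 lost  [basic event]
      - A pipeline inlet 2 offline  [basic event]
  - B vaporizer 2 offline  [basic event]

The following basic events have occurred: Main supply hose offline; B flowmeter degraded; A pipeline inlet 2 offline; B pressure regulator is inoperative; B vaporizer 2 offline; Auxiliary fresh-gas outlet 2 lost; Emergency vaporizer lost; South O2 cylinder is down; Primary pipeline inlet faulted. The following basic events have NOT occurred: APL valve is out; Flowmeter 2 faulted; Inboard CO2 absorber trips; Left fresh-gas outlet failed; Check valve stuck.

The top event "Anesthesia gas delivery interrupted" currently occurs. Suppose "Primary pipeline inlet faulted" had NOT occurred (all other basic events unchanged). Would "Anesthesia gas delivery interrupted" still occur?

Counterfactual: set "Primary pipeline inlet faulted" to not occurred.
Vaporizer chain inoperative [OR]: B flowmeter degraded=occurs, Left fresh-gas outlet failed=not → at least one input occurs → occurs.
Cylinder backup unavailable [AND]: Vaporizer chain inoperative=occurs, Primary pipeline inlet faulted=not → not all inputs occur → does not occur.
Pipeline path unavailable [AND]: B pressure regulator is inoperative=occurs, South O2 cylinder is down=occurs, Check valve stuck=not, APL valve is out=not → not all inputs occur → does not occur.
O2 supply inoperative [AND]: Inboard CO2 absorber trips=not, Flowmeter 2 faulted=not → not all inputs occur → does not occur.
Breathing circuit unavailable [AND]: Emergency vaporizer lost=occurs, Pipeline path unavailable=not, Main supply hose offline=occurs, O2 supply inoperative=not → not all inputs occur → does not occur.
Scavenge line down [AND]: Auxiliary fresh-gas outlet 2 lost=occurs, A pipeline inlet 2 offline=occurs → all inputs occur → occurs.
Vaporizer chain 2 lost [OR]: Breathing circuit unavailable=not, Scavenge line down=occurs → at least one input occurs → occurs.
Anesthesia gas delivery interrupted [AND]: Cylinder backup unavailable=not, Vaporizer chain 2 lost=occurs, B vaporizer 2 offline=occurs → not all inputs occur → does not occur.

No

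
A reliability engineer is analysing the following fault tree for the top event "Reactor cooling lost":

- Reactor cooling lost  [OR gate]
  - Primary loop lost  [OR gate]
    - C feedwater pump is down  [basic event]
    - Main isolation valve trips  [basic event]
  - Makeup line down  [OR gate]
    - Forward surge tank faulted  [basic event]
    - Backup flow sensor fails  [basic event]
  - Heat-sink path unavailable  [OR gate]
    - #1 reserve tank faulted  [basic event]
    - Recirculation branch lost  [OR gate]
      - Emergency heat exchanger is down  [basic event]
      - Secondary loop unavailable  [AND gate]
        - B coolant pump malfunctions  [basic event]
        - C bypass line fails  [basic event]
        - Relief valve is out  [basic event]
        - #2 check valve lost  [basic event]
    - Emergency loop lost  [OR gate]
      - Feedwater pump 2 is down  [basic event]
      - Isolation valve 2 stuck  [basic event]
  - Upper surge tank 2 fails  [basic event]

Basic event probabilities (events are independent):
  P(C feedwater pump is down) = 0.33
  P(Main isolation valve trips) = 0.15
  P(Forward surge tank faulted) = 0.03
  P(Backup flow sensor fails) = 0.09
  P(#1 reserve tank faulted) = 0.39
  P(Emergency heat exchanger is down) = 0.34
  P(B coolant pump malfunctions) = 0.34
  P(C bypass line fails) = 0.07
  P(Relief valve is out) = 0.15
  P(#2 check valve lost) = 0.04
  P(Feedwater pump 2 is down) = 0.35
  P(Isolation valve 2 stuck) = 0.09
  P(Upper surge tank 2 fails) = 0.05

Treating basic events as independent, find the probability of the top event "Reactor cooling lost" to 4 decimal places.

P(Primary loop lost) [OR] = 1 − (1−0.33) × (1−0.15) = 0.430500
P(Makeup line down) [OR] = 1 − (1−0.03) × (1−0.09) = 0.117300
P(Secondary loop unavailable) [AND] = 0.34 × 0.07 × 0.15 × 0.04 = 0.000143
P(Recirculation branch lost) [OR] = 1 − (1−0.34) × (1−0.000143) = 0.340094
P(Emergency loop lost) [OR] = 1 − (1−0.35) × (1−0.09) = 0.408500
P(Heat-sink path unavailable) [OR] = 1 − (1−0.39) × (1−0.340094) × (1−0.408500) = 0.761896
P(Reactor cooling lost) [OR] = 1 − (1−0.430500) × (1−0.117300) × (1−0.761896) × (1−0.05) = 0.886290
Rounded to 4 decimal places: P(Reactor cooling lost) ≈ 0.8863.

0.8863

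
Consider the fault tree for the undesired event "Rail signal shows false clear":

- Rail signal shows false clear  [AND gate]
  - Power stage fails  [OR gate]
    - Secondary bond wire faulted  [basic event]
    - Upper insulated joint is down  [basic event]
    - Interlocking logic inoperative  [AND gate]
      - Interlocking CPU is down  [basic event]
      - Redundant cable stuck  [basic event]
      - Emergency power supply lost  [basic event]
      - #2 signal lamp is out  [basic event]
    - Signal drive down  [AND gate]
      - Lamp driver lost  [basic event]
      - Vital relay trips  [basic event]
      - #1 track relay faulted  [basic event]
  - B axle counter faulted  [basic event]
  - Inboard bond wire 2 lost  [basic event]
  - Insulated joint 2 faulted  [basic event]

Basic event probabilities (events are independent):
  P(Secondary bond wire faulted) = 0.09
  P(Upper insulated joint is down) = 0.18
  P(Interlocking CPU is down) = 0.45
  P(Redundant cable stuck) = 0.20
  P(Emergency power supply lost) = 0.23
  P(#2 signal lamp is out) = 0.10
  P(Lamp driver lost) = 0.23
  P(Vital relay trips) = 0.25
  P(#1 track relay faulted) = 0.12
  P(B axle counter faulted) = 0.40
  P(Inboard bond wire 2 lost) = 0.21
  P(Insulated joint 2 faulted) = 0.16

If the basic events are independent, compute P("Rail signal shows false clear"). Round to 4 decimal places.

0.0035

P(Interlocking logic inoperative) [AND] = 0.45 × 0.20 × 0.23 × 0.10 = 0.002070
P(Signal drive down) [AND] = 0.23 × 0.25 × 0.12 = 0.006900
P(Power stage fails) [OR] = 1 − (1−0.09) × (1−0.18) × (1−0.002070) × (1−0.006900) = 0.260483
P(Rail signal shows false clear) [AND] = 0.260483 × 0.40 × 0.21 × 0.16 = 0.003501
Rounded to 4 decimal places: P(Rail signal shows false clear) ≈ 0.0035.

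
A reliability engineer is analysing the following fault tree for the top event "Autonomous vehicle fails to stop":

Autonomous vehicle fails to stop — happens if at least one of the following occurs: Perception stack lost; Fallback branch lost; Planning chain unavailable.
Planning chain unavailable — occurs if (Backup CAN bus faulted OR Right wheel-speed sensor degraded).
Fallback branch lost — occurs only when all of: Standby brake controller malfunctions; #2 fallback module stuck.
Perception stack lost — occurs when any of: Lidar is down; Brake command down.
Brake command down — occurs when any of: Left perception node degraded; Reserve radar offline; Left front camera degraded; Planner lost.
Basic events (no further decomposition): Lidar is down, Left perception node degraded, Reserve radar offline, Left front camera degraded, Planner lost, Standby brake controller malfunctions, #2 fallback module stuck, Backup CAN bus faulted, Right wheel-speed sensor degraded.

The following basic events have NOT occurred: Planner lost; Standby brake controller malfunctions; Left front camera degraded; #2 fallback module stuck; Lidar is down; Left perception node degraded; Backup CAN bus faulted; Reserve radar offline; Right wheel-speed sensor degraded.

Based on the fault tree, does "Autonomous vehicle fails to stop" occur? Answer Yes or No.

No

Brake command down [OR]: Left perception node degraded=not, Reserve radar offline=not, Left front camera degraded=not, Planner lost=not → no input occurs → does not occur.
Perception stack lost [OR]: Lidar is down=not, Brake command down=not → no input occurs → does not occur.
Fallback branch lost [AND]: Standby brake controller malfunctions=not, #2 fallback module stuck=not → not all inputs occur → does not occur.
Planning chain unavailable [OR]: Backup CAN bus faulted=not, Right wheel-speed sensor degraded=not → no input occurs → does not occur.
Autonomous vehicle fails to stop [OR]: Perception stack lost=not, Fallback branch lost=not, Planning chain unavailable=not → no input occurs → does not occur.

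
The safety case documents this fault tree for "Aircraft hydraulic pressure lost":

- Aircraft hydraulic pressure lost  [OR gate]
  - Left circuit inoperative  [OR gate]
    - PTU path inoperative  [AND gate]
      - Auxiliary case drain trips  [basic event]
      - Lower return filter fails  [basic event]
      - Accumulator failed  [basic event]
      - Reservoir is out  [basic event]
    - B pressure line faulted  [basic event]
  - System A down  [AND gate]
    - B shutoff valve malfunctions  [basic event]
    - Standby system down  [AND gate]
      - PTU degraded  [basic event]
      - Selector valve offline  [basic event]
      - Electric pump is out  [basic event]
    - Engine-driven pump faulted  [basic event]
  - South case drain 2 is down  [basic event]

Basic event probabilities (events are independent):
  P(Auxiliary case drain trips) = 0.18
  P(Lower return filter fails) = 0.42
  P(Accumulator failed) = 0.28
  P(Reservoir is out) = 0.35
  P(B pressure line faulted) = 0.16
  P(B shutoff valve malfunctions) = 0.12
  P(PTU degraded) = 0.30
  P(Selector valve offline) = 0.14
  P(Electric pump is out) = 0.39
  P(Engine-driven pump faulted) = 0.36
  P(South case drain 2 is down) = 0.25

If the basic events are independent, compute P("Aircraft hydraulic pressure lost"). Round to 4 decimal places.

0.3751

P(PTU path inoperative) [AND] = 0.18 × 0.42 × 0.28 × 0.35 = 0.007409
P(Left circuit inoperative) [OR] = 1 − (1−0.007409) × (1−0.16) = 0.166224
P(Standby system down) [AND] = 0.30 × 0.14 × 0.39 = 0.016380
P(System A down) [AND] = 0.12 × 0.016380 × 0.36 = 0.000708
P(Aircraft hydraulic pressure lost) [OR] = 1 − (1−0.166224) × (1−0.000708) × (1−0.25) = 0.375111
Rounded to 4 decimal places: P(Aircraft hydraulic pressure lost) ≈ 0.3751.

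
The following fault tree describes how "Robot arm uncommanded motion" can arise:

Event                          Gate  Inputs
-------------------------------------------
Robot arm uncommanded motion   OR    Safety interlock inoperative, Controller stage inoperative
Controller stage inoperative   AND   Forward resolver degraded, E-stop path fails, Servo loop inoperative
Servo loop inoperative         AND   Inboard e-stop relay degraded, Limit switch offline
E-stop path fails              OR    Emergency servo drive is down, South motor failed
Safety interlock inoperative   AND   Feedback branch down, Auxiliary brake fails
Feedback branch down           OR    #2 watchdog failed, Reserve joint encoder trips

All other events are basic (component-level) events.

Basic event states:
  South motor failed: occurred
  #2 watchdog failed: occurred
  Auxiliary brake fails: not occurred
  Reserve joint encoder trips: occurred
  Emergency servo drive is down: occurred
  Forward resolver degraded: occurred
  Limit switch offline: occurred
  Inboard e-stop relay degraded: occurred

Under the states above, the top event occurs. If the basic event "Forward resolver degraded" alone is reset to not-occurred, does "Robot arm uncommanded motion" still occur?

No

Counterfactual: set "Forward resolver degraded" to not occurred.
Feedback branch down [OR]: #2 watchdog failed=occurs, Reserve joint encoder trips=occurs → at least one input occurs → occurs.
Safety interlock inoperative [AND]: Feedback branch down=occurs, Auxiliary brake fails=not → not all inputs occur → does not occur.
E-stop path fails [OR]: Emergency servo drive is down=occurs, South motor failed=occurs → at least one input occurs → occurs.
Servo loop inoperative [AND]: Inboard e-stop relay degraded=occurs, Limit switch offline=occurs → all inputs occur → occurs.
Controller stage inoperative [AND]: Forward resolver degraded=not, E-stop path fails=occurs, Servo loop inoperative=occurs → not all inputs occur → does not occur.
Robot arm uncommanded motion [OR]: Safety interlock inoperative=not, Controller stage inoperative=not → no input occurs → does not occur.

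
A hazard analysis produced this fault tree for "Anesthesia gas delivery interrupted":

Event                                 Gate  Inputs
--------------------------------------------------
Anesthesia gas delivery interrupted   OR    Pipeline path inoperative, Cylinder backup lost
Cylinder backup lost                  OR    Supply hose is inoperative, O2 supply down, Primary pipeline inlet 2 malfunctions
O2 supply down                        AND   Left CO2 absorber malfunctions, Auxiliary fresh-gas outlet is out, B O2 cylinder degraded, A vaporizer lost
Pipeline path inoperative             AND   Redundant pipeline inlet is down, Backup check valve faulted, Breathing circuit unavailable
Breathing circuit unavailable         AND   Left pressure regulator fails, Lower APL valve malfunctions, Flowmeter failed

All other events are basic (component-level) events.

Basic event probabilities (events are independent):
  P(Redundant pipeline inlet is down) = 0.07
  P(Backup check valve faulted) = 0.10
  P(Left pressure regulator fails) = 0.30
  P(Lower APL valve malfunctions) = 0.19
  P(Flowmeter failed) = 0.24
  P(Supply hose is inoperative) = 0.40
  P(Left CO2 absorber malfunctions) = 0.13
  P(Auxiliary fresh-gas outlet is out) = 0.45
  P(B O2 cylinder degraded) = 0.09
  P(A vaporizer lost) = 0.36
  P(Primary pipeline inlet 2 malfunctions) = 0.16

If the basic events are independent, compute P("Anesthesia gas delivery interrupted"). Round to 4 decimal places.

P(Breathing circuit unavailable) [AND] = 0.30 × 0.19 × 0.24 = 0.013680
P(Pipeline path inoperative) [AND] = 0.07 × 0.10 × 0.013680 = 0.000096
P(O2 supply down) [AND] = 0.13 × 0.45 × 0.09 × 0.36 = 0.001895
P(Cylinder backup lost) [OR] = 1 − (1−0.40) × (1−0.001895) × (1−0.16) = 0.496955
P(Anesthesia gas delivery interrupted) [OR] = 1 − (1−0.000096) × (1−0.496955) = 0.497003
Rounded to 4 decimal places: P(Anesthesia gas delivery interrupted) ≈ 0.4970.

0.4970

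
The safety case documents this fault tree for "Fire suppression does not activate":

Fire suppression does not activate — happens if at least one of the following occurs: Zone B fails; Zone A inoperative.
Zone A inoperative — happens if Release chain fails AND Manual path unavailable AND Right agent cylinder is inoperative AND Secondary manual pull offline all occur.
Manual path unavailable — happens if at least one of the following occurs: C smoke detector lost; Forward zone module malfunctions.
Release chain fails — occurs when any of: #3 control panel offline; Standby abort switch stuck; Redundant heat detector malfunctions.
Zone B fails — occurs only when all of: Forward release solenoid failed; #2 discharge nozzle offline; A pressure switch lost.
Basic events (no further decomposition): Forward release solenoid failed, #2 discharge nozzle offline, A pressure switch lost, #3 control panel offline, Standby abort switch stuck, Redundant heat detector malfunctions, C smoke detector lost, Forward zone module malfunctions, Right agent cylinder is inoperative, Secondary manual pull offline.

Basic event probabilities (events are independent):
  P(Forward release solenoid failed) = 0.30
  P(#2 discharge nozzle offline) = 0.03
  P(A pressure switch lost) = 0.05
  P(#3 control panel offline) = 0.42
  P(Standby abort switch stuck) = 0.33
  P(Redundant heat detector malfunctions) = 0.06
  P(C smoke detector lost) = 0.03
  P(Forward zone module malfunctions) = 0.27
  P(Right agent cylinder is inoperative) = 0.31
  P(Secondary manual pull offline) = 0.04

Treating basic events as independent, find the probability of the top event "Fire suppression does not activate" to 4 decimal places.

0.0027

P(Zone B fails) [AND] = 0.30 × 0.03 × 0.05 = 0.000450
P(Release chain fails) [OR] = 1 − (1−0.42) × (1−0.33) × (1−0.06) = 0.634716
P(Manual path unavailable) [OR] = 1 − (1−0.03) × (1−0.27) = 0.291900
P(Zone A inoperative) [AND] = 0.634716 × 0.291900 × 0.31 × 0.04 = 0.002297
P(Fire suppression does not activate) [OR] = 1 − (1−0.000450) × (1−0.002297) = 0.002746
Rounded to 4 decimal places: P(Fire suppression does not activate) ≈ 0.0027.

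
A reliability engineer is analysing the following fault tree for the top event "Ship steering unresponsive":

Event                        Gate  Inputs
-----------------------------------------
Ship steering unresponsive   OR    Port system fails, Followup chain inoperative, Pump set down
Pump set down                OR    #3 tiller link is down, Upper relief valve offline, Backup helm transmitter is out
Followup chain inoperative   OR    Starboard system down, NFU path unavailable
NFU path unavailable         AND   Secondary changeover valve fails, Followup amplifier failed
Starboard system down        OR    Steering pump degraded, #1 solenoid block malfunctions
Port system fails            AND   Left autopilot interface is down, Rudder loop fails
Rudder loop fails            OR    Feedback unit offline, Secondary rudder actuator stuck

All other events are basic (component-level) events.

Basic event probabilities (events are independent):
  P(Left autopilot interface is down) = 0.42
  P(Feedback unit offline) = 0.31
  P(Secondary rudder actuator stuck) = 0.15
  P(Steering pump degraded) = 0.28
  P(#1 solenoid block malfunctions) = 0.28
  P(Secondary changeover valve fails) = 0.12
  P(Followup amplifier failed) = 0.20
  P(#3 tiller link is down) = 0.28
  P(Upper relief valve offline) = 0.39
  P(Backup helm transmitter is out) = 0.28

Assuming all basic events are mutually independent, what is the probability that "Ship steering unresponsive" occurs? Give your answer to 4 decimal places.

0.8678

P(Rudder loop fails) [OR] = 1 − (1−0.31) × (1−0.15) = 0.413500
P(Port system fails) [AND] = 0.42 × 0.413500 = 0.173670
P(Starboard system down) [OR] = 1 − (1−0.28) × (1−0.28) = 0.481600
P(NFU path unavailable) [AND] = 0.12 × 0.20 = 0.024000
P(Followup chain inoperative) [OR] = 1 − (1−0.481600) × (1−0.024000) = 0.494042
P(Pump set down) [OR] = 1 − (1−0.28) × (1−0.39) × (1−0.28) = 0.683776
P(Ship steering unresponsive) [OR] = 1 − (1−0.173670) × (1−0.494042) × (1−0.683776) = 0.867790
Rounded to 4 decimal places: P(Ship steering unresponsive) ≈ 0.8678.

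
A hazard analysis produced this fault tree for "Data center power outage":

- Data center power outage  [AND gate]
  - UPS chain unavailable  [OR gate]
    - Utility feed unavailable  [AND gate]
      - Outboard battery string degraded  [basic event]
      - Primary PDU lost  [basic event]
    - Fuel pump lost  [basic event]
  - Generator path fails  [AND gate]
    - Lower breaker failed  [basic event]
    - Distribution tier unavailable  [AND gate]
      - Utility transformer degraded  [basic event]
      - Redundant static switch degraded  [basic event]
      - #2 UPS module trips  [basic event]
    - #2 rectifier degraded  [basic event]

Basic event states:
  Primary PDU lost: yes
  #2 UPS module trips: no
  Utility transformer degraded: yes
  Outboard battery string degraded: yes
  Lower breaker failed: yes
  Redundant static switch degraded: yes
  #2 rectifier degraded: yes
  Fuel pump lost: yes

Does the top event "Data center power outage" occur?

No

Utility feed unavailable [AND]: Outboard battery string degraded=occurs, Primary PDU lost=occurs → all inputs occur → occurs.
UPS chain unavailable [OR]: Utility feed unavailable=occurs, Fuel pump lost=occurs → at least one input occurs → occurs.
Distribution tier unavailable [AND]: Utility transformer degraded=occurs, Redundant static switch degraded=occurs, #2 UPS module trips=not → not all inputs occur → does not occur.
Generator path fails [AND]: Lower breaker failed=occurs, Distribution tier unavailable=not, #2 rectifier degraded=occurs → not all inputs occur → does not occur.
Data center power outage [AND]: UPS chain unavailable=occurs, Generator path fails=not → not all inputs occur → does not occur.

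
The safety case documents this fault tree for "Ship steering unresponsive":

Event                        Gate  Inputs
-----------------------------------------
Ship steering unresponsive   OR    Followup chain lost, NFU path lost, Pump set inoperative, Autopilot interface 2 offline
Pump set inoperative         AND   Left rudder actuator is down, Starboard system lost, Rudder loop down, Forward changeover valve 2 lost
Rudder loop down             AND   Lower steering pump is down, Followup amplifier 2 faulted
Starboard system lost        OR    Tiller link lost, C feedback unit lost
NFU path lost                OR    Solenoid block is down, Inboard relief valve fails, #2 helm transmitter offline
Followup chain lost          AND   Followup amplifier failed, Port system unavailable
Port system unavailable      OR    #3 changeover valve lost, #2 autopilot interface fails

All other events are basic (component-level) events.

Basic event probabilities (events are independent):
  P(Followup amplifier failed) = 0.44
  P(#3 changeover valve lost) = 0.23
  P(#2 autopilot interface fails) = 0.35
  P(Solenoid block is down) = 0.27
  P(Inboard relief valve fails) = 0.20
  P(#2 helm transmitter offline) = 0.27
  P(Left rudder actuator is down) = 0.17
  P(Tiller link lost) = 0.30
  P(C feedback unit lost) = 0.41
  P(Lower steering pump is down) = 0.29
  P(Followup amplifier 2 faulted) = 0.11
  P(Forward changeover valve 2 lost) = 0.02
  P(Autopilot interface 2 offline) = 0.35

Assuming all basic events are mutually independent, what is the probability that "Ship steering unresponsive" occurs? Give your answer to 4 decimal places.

0.7838

P(Port system unavailable) [OR] = 1 − (1−0.23) × (1−0.35) = 0.499500
P(Followup chain lost) [AND] = 0.44 × 0.499500 = 0.219780
P(NFU path lost) [OR] = 1 − (1−0.27) × (1−0.20) × (1−0.27) = 0.573680
P(Starboard system lost) [OR] = 1 − (1−0.30) × (1−0.41) = 0.587000
P(Rudder loop down) [AND] = 0.29 × 0.11 = 0.031900
P(Pump set inoperative) [AND] = 0.17 × 0.587000 × 0.031900 × 0.02 = 0.000064
P(Ship steering unresponsive) [OR] = 1 − (1−0.219780) × (1−0.573680) × (1−0.000064) × (1−0.35) = 0.783809
Rounded to 4 decimal places: P(Ship steering unresponsive) ≈ 0.7838.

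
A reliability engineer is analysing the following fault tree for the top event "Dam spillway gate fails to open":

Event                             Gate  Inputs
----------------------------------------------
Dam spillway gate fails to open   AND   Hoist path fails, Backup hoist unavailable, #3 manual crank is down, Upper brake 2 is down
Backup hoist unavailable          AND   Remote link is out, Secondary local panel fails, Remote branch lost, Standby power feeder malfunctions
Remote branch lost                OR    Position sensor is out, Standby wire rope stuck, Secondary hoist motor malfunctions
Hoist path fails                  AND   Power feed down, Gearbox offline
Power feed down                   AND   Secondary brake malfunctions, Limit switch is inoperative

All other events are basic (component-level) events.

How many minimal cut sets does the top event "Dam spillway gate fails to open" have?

3

Power feed down [AND]: one cut set from each child combined → 1 × 1 = 1 cut set(s).
Hoist path fails [AND]: one cut set from each child combined → 1 × 1 = 1 cut set(s).
Remote branch lost [OR]: union of children's cut sets → 3 cut set(s).
Backup hoist unavailable [AND]: one cut set from each child combined → 1 × 1 × 3 × 1 = 3 cut set(s).
Dam spillway gate fails to open [AND]: one cut set from each child combined → 1 × 3 × 1 × 1 = 3 cut set(s).
Minimal cut sets: {#3 manual crank is down, Gearbox offline, Limit switch is inoperative, Position sensor is out, Remote link is out, Secondary brake malfunctions, Secondary local panel fails, Standby power feeder malfunctions, Upper brake 2 is down}; {#3 manual crank is down, Gearbox offline, Limit switch is inoperative, Remote link is out, Secondary brake malfunctions, Secondary local panel fails, Standby power feeder malfunctions, Standby wire rope stuck, Upper brake 2 is down}; {#3 manual crank is down, Gearbox offline, Limit switch is inoperative, Remote link is out, Secondary brake malfunctions, Secondary hoist motor malfunctions, Secondary local panel fails, Standby power feeder malfunctions, Upper brake 2 is down}.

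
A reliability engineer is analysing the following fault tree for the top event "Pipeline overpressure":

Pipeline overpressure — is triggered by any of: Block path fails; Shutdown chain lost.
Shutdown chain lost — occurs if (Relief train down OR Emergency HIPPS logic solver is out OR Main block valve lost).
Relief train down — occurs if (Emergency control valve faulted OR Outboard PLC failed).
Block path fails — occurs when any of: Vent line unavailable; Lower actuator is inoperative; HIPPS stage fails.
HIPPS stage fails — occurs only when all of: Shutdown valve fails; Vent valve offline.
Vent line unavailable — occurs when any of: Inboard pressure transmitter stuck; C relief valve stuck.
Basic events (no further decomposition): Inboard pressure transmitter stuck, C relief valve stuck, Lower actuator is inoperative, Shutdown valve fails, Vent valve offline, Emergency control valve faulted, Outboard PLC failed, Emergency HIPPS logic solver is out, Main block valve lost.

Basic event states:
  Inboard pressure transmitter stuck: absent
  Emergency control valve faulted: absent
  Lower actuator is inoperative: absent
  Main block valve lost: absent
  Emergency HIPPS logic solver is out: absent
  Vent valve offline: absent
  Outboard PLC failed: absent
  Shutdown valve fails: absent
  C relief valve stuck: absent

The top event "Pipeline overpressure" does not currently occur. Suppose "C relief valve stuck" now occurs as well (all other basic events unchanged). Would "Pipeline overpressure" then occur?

Counterfactual: set "C relief valve stuck" to occurred.
Vent line unavailable [OR]: Inboard pressure transmitter stuck=not, C relief valve stuck=occurs → at least one input occurs → occurs.
HIPPS stage fails [AND]: Shutdown valve fails=not, Vent valve offline=not → not all inputs occur → does not occur.
Block path fails [OR]: Vent line unavailable=occurs, Lower actuator is inoperative=not, HIPPS stage fails=not → at least one input occurs → occurs.
Relief train down [OR]: Emergency control valve faulted=not, Outboard PLC failed=not → no input occurs → does not occur.
Shutdown chain lost [OR]: Relief train down=not, Emergency HIPPS logic solver is out=not, Main block valve lost=not → no input occurs → does not occur.
Pipeline overpressure [OR]: Block path fails=occurs, Shutdown chain lost=not → at least one input occurs → occurs.

Yes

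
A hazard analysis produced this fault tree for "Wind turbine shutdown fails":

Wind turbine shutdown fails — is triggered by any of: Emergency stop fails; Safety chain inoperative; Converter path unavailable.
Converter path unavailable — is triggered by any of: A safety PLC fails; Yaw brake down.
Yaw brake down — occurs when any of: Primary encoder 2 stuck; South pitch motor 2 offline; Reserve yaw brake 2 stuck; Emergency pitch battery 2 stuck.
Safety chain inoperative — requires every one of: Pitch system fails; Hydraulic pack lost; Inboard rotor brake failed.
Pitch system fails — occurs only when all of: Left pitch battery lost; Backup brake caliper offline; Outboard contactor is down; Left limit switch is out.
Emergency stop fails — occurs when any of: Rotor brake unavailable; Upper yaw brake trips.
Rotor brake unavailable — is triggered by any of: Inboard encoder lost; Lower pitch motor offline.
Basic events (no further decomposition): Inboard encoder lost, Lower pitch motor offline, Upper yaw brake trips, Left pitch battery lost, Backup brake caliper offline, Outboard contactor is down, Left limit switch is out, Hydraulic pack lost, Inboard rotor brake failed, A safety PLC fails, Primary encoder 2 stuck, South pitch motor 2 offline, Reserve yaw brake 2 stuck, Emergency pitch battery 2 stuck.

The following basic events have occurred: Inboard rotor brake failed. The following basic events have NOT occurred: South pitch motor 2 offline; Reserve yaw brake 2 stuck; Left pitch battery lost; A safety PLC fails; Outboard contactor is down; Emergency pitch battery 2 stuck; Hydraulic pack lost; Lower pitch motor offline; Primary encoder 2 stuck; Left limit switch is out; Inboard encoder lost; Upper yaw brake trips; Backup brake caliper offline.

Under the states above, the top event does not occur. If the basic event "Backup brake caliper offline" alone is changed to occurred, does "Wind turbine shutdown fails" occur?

No

Counterfactual: set "Backup brake caliper offline" to occurred.
Rotor brake unavailable [OR]: Inboard encoder lost=not, Lower pitch motor offline=not → no input occurs → does not occur.
Emergency stop fails [OR]: Rotor brake unavailable=not, Upper yaw brake trips=not → no input occurs → does not occur.
Pitch system fails [AND]: Left pitch battery lost=not, Backup brake caliper offline=occurs, Outboard contactor is down=not, Left limit switch is out=not → not all inputs occur → does not occur.
Safety chain inoperative [AND]: Pitch system fails=not, Hydraulic pack lost=not, Inboard rotor brake failed=occurs → not all inputs occur → does not occur.
Yaw brake down [OR]: Primary encoder 2 stuck=not, South pitch motor 2 offline=not, Reserve yaw brake 2 stuck=not, Emergency pitch battery 2 stuck=not → no input occurs → does not occur.
Converter path unavailable [OR]: A safety PLC fails=not, Yaw brake down=not → no input occurs → does not occur.
Wind turbine shutdown fails [OR]: Emergency stop fails=not, Safety chain inoperative=not, Converter path unavailable=not → no input occurs → does not occur.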